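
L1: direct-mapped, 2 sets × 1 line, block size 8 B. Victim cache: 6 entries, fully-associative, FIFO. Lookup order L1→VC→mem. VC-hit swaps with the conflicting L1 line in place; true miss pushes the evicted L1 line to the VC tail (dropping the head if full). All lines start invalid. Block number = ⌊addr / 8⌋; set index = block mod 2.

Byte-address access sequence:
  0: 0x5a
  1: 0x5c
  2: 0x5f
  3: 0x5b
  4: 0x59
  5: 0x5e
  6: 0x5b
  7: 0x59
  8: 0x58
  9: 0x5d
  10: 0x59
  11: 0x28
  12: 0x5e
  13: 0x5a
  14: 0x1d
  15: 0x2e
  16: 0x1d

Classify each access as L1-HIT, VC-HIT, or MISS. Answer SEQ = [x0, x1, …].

#0 0x5a→b11/s1 MISS; vc=[]
#1 0x5c→b11/s1 L1-HIT; vc=[]
#2 0x5f→b11/s1 L1-HIT; vc=[]
#3 0x5b→b11/s1 L1-HIT; vc=[]
#4 0x59→b11/s1 L1-HIT; vc=[]
#5 0x5e→b11/s1 L1-HIT; vc=[]
#6 0x5b→b11/s1 L1-HIT; vc=[]
#7 0x59→b11/s1 L1-HIT; vc=[]
#8 0x58→b11/s1 L1-HIT; vc=[]
#9 0x5d→b11/s1 L1-HIT; vc=[]
#10 0x59→b11/s1 L1-HIT; vc=[]
#11 0x28→b5/s1 MISS; vc=[11]
#12 0x5e→b11/s1 VC-HIT; vc=[5]
#13 0x5a→b11/s1 L1-HIT; vc=[5]
#14 0x1d→b3/s1 MISS; vc=[5,11]
#15 0x2e→b5/s1 VC-HIT; vc=[3,11]
#16 0x1d→b3/s1 VC-HIT; vc=[5,11]

SEQ = [MISS, L1-HIT, L1-HIT, L1-HIT, L1-HIT, L1-HIT, L1-HIT, L1-HIT, L1-HIT, L1-HIT, L1-HIT, MISS, VC-HIT, L1-HIT, MISS, VC-HIT, VC-HIT]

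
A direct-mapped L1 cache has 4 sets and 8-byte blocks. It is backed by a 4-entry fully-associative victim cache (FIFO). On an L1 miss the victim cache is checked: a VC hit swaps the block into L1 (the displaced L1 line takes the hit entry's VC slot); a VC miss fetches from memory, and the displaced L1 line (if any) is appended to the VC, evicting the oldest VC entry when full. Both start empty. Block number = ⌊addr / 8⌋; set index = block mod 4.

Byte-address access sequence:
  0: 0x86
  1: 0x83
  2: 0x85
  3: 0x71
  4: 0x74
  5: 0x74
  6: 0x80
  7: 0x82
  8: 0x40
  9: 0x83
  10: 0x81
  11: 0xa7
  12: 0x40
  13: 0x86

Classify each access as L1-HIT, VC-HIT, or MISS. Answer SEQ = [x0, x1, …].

0: 0x86 (blk 16, set 0) → MISS  vc=[]
1: 0x83 (blk 16, set 0) → L1-HIT  vc=[]
2: 0x85 (blk 16, set 0) → L1-HIT  vc=[]
3: 0x71 (blk 14, set 2) → MISS  vc=[]
4: 0x74 (blk 14, set 2) → L1-HIT  vc=[]
5: 0x74 (blk 14, set 2) → L1-HIT  vc=[]
6: 0x80 (blk 16, set 0) → L1-HIT  vc=[]
7: 0x82 (blk 16, set 0) → L1-HIT  vc=[]
8: 0x40 (blk 8, set 0) → MISS  vc=[16]
9: 0x83 (blk 16, set 0) → VC-HIT  vc=[8]
10: 0x81 (blk 16, set 0) → L1-HIT  vc=[8]
11: 0xa7 (blk 20, set 0) → MISS  vc=[8, 16]
12: 0x40 (blk 8, set 0) → VC-HIT  vc=[20, 16]
13: 0x86 (blk 16, set 0) → VC-HIT  vc=[20, 8]

SEQ = [MISS, L1-HIT, L1-HIT, MISS, L1-HIT, L1-HIT, L1-HIT, L1-HIT, MISS, VC-HIT, L1-HIT, MISS, VC-HIT, VC-HIT]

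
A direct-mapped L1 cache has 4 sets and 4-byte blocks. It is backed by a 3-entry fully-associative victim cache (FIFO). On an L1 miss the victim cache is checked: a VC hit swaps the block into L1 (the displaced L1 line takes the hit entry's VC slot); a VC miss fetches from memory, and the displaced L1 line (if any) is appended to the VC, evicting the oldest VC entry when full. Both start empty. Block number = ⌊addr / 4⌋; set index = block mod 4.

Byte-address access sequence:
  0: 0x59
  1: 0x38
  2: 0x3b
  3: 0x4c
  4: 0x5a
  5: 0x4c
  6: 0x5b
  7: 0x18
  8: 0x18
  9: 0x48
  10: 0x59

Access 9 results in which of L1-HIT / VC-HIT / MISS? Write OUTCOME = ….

#0 0x59→b22/s2 MISS; vc=[]
#1 0x38→b14/s2 MISS; vc=[22]
#2 0x3b→b14/s2 L1-HIT; vc=[22]
#3 0x4c→b19/s3 MISS; vc=[22]
#4 0x5a→b22/s2 VC-HIT; vc=[14]
#5 0x4c→b19/s3 L1-HIT; vc=[14]
#6 0x5b→b22/s2 L1-HIT; vc=[14]
#7 0x18→b6/s2 MISS; vc=[14,22]
#8 0x18→b6/s2 L1-HIT; vc=[14,22]
#9 0x48→b18/s2 MISS; vc=[14,22,6]
#10 0x59→b22/s2 VC-HIT; vc=[14,18,6]

OUTCOME = MISS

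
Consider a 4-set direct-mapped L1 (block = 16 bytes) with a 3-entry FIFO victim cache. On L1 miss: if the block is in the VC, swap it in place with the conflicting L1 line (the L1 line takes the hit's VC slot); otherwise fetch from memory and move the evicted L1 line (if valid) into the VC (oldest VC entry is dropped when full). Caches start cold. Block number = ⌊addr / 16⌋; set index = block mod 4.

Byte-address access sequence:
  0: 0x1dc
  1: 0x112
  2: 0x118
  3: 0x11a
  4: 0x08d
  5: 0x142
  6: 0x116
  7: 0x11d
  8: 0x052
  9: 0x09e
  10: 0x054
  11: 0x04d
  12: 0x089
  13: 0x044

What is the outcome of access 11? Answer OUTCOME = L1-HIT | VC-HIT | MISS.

0: 0x1dc (blk 29, set 1) → MISS  vc=[]
1: 0x112 (blk 17, set 1) → MISS  vc=[29]
2: 0x118 (blk 17, set 1) → L1-HIT  vc=[29]
3: 0x11a (blk 17, set 1) → L1-HIT  vc=[29]
4: 0x8d (blk 8, set 0) → MISS  vc=[29]
5: 0x142 (blk 20, set 0) → MISS  vc=[29, 8]
6: 0x116 (blk 17, set 1) → L1-HIT  vc=[29, 8]
7: 0x11d (blk 17, set 1) → L1-HIT  vc=[29, 8]
8: 0x52 (blk 5, set 1) → MISS  vc=[29, 8, 17]
9: 0x9e (blk 9, set 1) → MISS  vc=[8, 17, 5]
10: 0x54 (blk 5, set 1) → VC-HIT  vc=[8, 17, 9]
11: 0x4d (blk 4, set 0) → MISS  vc=[17, 9, 20]
12: 0x89 (blk 8, set 0) → MISS  vc=[9, 20, 4]
13: 0x44 (blk 4, set 0) → VC-HIT  vc=[9, 20, 8]

OUTCOME = MISS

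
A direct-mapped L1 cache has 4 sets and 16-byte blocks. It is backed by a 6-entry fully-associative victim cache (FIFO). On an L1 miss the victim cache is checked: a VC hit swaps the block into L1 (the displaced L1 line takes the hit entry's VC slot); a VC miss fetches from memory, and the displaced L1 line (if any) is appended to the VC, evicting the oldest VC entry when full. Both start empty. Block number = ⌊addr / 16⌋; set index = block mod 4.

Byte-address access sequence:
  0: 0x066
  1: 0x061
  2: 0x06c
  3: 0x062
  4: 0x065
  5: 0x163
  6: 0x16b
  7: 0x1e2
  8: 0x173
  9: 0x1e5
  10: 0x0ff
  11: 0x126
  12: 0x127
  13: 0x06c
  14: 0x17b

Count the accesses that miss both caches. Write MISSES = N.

0: 0x66 (blk 6, set 2) → MISS  vc=[]
1: 0x61 (blk 6, set 2) → L1-HIT  vc=[]
2: 0x6c (blk 6, set 2) → L1-HIT  vc=[]
3: 0x62 (blk 6, set 2) → L1-HIT  vc=[]
4: 0x65 (blk 6, set 2) → L1-HIT  vc=[]
5: 0x163 (blk 22, set 2) → MISS  vc=[6]
6: 0x16b (blk 22, set 2) → L1-HIT  vc=[6]
7: 0x1e2 (blk 30, set 2) → MISS  vc=[6, 22]
8: 0x173 (blk 23, set 3) → MISS  vc=[6, 22]
9: 0x1e5 (blk 30, set 2) → L1-HIT  vc=[6, 22]
10: 0xff (blk 15, set 3) → MISS  vc=[6, 22, 23]
11: 0x126 (blk 18, set 2) → MISS  vc=[6, 22, 23, 30]
12: 0x127 (blk 18, set 2) → L1-HIT  vc=[6, 22, 23, 30]
13: 0x6c (blk 6, set 2) → VC-HIT  vc=[18, 22, 23, 30]
14: 0x17b (blk 23, set 3) → VC-HIT  vc=[18, 22, 15, 30]

MISSES = 6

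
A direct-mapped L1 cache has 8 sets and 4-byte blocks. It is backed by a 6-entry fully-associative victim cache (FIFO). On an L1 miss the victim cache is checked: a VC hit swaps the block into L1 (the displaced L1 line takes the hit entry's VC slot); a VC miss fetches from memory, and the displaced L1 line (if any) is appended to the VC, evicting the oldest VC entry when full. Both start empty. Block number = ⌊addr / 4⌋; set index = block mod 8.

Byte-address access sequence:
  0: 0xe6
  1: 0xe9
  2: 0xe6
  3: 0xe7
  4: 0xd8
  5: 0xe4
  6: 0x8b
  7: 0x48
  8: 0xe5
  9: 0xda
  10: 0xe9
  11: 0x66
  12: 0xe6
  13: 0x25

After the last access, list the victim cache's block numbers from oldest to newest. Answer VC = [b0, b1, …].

VC = [18, 34, 25, 57]

0: 0xe6 (blk 57, set 1) → MISS  vc=[]
1: 0xe9 (blk 58, set 2) → MISS  vc=[]
2: 0xe6 (blk 57, set 1) → L1-HIT  vc=[]
3: 0xe7 (blk 57, set 1) → L1-HIT  vc=[]
4: 0xd8 (blk 54, set 6) → MISS  vc=[]
5: 0xe4 (blk 57, set 1) → L1-HIT  vc=[]
6: 0x8b (blk 34, set 2) → MISS  vc=[58]
7: 0x48 (blk 18, set 2) → MISS  vc=[58, 34]
8: 0xe5 (blk 57, set 1) → L1-HIT  vc=[58, 34]
9: 0xda (blk 54, set 6) → L1-HIT  vc=[58, 34]
10: 0xe9 (blk 58, set 2) → VC-HIT  vc=[18, 34]
11: 0x66 (blk 25, set 1) → MISS  vc=[18, 34, 57]
12: 0xe6 (blk 57, set 1) → VC-HIT  vc=[18, 34, 25]
13: 0x25 (blk 9, set 1) → MISS  vc=[18, 34, 25, 57]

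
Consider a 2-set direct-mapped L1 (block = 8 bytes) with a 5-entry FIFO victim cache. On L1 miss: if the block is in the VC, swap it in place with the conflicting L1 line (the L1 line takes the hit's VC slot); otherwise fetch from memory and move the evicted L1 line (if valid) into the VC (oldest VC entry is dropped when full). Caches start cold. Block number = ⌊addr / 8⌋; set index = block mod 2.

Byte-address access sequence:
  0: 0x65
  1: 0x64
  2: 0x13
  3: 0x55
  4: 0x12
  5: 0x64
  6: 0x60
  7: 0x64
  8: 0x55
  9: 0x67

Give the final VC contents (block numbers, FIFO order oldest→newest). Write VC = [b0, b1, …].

VC = [2, 10]

  [0] addr=0x65 blk=12 s=0: MISS | VC []
  [1] addr=0x64 blk=12 s=0: L1-HIT | VC []
  [2] addr=0x13 blk=2 s=0: MISS | VC [12]
  [3] addr=0x55 blk=10 s=0: MISS | VC [12, 2]
  [4] addr=0x12 blk=2 s=0: VC-HIT | VC [12, 10]
  [5] addr=0x64 blk=12 s=0: VC-HIT | VC [2, 10]
  [6] addr=0x60 blk=12 s=0: L1-HIT | VC [2, 10]
  [7] addr=0x64 blk=12 s=0: L1-HIT | VC [2, 10]
  [8] addr=0x55 blk=10 s=0: VC-HIT | VC [2, 12]
  [9] addr=0x67 blk=12 s=0: VC-HIT | VC [2, 10]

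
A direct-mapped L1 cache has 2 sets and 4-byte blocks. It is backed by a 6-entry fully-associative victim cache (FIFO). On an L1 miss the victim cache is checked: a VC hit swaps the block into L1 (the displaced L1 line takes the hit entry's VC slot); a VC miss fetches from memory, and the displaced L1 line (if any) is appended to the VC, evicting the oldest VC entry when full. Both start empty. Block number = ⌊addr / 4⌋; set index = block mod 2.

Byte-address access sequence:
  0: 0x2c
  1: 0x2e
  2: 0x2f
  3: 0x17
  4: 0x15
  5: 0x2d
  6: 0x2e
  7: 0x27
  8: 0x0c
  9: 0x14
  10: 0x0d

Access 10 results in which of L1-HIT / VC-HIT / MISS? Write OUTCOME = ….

OUTCOME = VC-HIT

  [0] addr=0x2c blk=11 s=1: MISS | VC []
  [1] addr=0x2e blk=11 s=1: L1-HIT | VC []
  [2] addr=0x2f blk=11 s=1: L1-HIT | VC []
  [3] addr=0x17 blk=5 s=1: MISS | VC [11]
  [4] addr=0x15 blk=5 s=1: L1-HIT | VC [11]
  [5] addr=0x2d blk=11 s=1: VC-HIT | VC [5]
  [6] addr=0x2e blk=11 s=1: L1-HIT | VC [5]
  [7] addr=0x27 blk=9 s=1: MISS | VC [5, 11]
  [8] addr=0xc blk=3 s=1: MISS | VC [5, 11, 9]
  [9] addr=0x14 blk=5 s=1: VC-HIT | VC [3, 11, 9]
  [10] addr=0xd blk=3 s=1: VC-HIT | VC [5, 11, 9]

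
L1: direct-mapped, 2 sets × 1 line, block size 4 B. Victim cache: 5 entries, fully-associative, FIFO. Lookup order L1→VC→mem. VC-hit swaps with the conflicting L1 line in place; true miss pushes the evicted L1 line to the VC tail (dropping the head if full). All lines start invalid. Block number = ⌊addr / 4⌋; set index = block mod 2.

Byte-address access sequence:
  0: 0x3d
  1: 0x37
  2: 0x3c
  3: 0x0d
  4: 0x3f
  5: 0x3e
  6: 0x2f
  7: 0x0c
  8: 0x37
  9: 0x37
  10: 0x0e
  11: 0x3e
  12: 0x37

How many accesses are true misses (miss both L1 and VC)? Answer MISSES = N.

  [0] addr=0x3d blk=15 s=1: MISS | VC []
  [1] addr=0x37 blk=13 s=1: MISS | VC [15]
  [2] addr=0x3c blk=15 s=1: VC-HIT | VC [13]
  [3] addr=0xd blk=3 s=1: MISS | VC [13, 15]
  [4] addr=0x3f blk=15 s=1: VC-HIT | VC [13, 3]
  [5] addr=0x3e blk=15 s=1: L1-HIT | VC [13, 3]
  [6] addr=0x2f blk=11 s=1: MISS | VC [13, 3, 15]
  [7] addr=0xc blk=3 s=1: VC-HIT | VC [13, 11, 15]
  [8] addr=0x37 blk=13 s=1: VC-HIT | VC [3, 11, 15]
  [9] addr=0x37 blk=13 s=1: L1-HIT | VC [3, 11, 15]
  [10] addr=0xe blk=3 s=1: VC-HIT | VC [13, 11, 15]
  [11] addr=0x3e blk=15 s=1: VC-HIT | VC [13, 11, 3]
  [12] addr=0x37 blk=13 s=1: VC-HIT | VC [15, 11, 3]

MISSES = 4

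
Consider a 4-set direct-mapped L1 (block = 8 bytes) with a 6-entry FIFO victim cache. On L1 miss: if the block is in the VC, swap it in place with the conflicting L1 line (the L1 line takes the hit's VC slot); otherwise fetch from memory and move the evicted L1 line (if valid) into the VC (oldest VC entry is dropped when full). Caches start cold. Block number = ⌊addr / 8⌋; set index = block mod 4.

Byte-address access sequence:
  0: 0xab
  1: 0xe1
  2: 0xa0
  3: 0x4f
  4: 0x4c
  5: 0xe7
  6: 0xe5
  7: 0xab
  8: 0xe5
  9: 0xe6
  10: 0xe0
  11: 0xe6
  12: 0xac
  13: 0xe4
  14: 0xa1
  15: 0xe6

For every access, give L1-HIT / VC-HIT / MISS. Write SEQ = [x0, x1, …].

0: 0xab (blk 21, set 1) → MISS  vc=[]
1: 0xe1 (blk 28, set 0) → MISS  vc=[]
2: 0xa0 (blk 20, set 0) → MISS  vc=[28]
3: 0x4f (blk 9, set 1) → MISS  vc=[28, 21]
4: 0x4c (blk 9, set 1) → L1-HIT  vc=[28, 21]
5: 0xe7 (blk 28, set 0) → VC-HIT  vc=[20, 21]
6: 0xe5 (blk 28, set 0) → L1-HIT  vc=[20, 21]
7: 0xab (blk 21, set 1) → VC-HIT  vc=[20, 9]
8: 0xe5 (blk 28, set 0) → L1-HIT  vc=[20, 9]
9: 0xe6 (blk 28, set 0) → L1-HIT  vc=[20, 9]
10: 0xe0 (blk 28, set 0) → L1-HIT  vc=[20, 9]
11: 0xe6 (blk 28, set 0) → L1-HIT  vc=[20, 9]
12: 0xac (blk 21, set 1) → L1-HIT  vc=[20, 9]
13: 0xe4 (blk 28, set 0) → L1-HIT  vc=[20, 9]
14: 0xa1 (blk 20, set 0) → VC-HIT  vc=[28, 9]
15: 0xe6 (blk 28, set 0) → VC-HIT  vc=[20, 9]

SEQ = [MISS, MISS, MISS, MISS, L1-HIT, VC-HIT, L1-HIT, VC-HIT, L1-HIT, L1-HIT, L1-HIT, L1-HIT, L1-HIT, L1-HIT, VC-HIT, VC-HIT]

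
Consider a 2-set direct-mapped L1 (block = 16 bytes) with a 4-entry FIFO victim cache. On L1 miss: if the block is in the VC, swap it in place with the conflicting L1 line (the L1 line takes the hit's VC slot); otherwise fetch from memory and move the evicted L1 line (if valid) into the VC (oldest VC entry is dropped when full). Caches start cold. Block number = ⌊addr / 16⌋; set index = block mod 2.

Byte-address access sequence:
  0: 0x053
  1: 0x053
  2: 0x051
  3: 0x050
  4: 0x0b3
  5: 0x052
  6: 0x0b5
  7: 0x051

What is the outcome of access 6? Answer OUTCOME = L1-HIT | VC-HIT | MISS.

0: 0x53 (blk 5, set 1) → MISS  vc=[]
1: 0x53 (blk 5, set 1) → L1-HIT  vc=[]
2: 0x51 (blk 5, set 1) → L1-HIT  vc=[]
3: 0x50 (blk 5, set 1) → L1-HIT  vc=[]
4: 0xb3 (blk 11, set 1) → MISS  vc=[5]
5: 0x52 (blk 5, set 1) → VC-HIT  vc=[11]
6: 0xb5 (blk 11, set 1) → VC-HIT  vc=[5]
7: 0x51 (blk 5, set 1) → VC-HIT  vc=[11]

OUTCOME = VC-HIT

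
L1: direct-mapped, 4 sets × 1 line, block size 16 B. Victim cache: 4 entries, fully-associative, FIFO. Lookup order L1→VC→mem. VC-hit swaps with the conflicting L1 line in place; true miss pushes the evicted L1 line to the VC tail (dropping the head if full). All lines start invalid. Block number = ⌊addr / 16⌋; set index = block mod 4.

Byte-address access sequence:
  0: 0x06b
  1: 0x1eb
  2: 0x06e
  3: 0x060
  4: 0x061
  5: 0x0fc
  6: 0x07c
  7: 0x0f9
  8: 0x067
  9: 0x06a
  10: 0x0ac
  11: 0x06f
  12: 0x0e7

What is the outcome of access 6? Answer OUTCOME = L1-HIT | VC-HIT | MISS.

0: 0x6b (blk 6, set 2) → MISS  vc=[]
1: 0x1eb (blk 30, set 2) → MISS  vc=[6]
2: 0x6e (blk 6, set 2) → VC-HIT  vc=[30]
3: 0x60 (blk 6, set 2) → L1-HIT  vc=[30]
4: 0x61 (blk 6, set 2) → L1-HIT  vc=[30]
5: 0xfc (blk 15, set 3) → MISS  vc=[30]
6: 0x7c (blk 7, set 3) → MISS  vc=[30, 15]
7: 0xf9 (blk 15, set 3) → VC-HIT  vc=[30, 7]
8: 0x67 (blk 6, set 2) → L1-HIT  vc=[30, 7]
9: 0x6a (blk 6, set 2) → L1-HIT  vc=[30, 7]
10: 0xac (blk 10, set 2) → MISS  vc=[30, 7, 6]
11: 0x6f (blk 6, set 2) → VC-HIT  vc=[30, 7, 10]
12: 0xe7 (blk 14, set 2) → MISS  vc=[30, 7, 10, 6]

OUTCOME = MISS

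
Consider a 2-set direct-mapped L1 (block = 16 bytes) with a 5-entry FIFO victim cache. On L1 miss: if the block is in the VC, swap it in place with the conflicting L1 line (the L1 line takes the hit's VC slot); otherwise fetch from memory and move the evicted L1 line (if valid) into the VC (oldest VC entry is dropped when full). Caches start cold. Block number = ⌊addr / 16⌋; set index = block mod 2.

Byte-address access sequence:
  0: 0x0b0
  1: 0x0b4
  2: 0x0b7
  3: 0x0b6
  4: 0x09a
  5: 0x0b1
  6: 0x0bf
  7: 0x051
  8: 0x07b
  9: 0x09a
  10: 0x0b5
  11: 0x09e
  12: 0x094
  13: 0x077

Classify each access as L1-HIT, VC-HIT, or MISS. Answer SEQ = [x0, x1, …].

SEQ = [MISS, L1-HIT, L1-HIT, L1-HIT, MISS, VC-HIT, L1-HIT, MISS, MISS, VC-HIT, VC-HIT, VC-HIT, L1-HIT, VC-HIT]

#0 0xb0→b11/s1 MISS; vc=[]
#1 0xb4→b11/s1 L1-HIT; vc=[]
#2 0xb7→b11/s1 L1-HIT; vc=[]
#3 0xb6→b11/s1 L1-HIT; vc=[]
#4 0x9a→b9/s1 MISS; vc=[11]
#5 0xb1→b11/s1 VC-HIT; vc=[9]
#6 0xbf→b11/s1 L1-HIT; vc=[9]
#7 0x51→b5/s1 MISS; vc=[9,11]
#8 0x7b→b7/s1 MISS; vc=[9,11,5]
#9 0x9a→b9/s1 VC-HIT; vc=[7,11,5]
#10 0xb5→b11/s1 VC-HIT; vc=[7,9,5]
#11 0x9e→b9/s1 VC-HIT; vc=[7,11,5]
#12 0x94→b9/s1 L1-HIT; vc=[7,11,5]
#13 0x77→b7/s1 VC-HIT; vc=[9,11,5]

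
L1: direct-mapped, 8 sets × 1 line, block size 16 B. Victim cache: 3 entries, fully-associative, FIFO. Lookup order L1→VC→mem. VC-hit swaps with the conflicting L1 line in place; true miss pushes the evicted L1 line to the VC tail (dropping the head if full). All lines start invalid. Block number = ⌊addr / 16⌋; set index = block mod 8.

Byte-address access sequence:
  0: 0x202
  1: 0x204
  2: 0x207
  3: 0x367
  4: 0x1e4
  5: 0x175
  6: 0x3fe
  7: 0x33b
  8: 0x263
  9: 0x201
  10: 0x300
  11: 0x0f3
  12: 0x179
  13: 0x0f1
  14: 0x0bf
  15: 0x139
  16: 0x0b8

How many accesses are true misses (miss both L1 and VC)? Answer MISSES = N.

#0 0x202→b32/s0 MISS; vc=[]
#1 0x204→b32/s0 L1-HIT; vc=[]
#2 0x207→b32/s0 L1-HIT; vc=[]
#3 0x367→b54/s6 MISS; vc=[]
#4 0x1e4→b30/s6 MISS; vc=[54]
#5 0x175→b23/s7 MISS; vc=[54]
#6 0x3fe→b63/s7 MISS; vc=[54,23]
#7 0x33b→b51/s3 MISS; vc=[54,23]
#8 0x263→b38/s6 MISS; vc=[54,23,30]
#9 0x201→b32/s0 L1-HIT; vc=[54,23,30]
#10 0x300→b48/s0 MISS; vc=[23,30,32]
#11 0xf3→b15/s7 MISS; vc=[30,32,63]
#12 0x179→b23/s7 MISS; vc=[32,63,15]
#13 0xf1→b15/s7 VC-HIT; vc=[32,63,23]
#14 0xbf→b11/s3 MISS; vc=[63,23,51]
#15 0x139→b19/s3 MISS; vc=[23,51,11]
#16 0xb8→b11/s3 VC-HIT; vc=[23,51,19]

MISSES = 12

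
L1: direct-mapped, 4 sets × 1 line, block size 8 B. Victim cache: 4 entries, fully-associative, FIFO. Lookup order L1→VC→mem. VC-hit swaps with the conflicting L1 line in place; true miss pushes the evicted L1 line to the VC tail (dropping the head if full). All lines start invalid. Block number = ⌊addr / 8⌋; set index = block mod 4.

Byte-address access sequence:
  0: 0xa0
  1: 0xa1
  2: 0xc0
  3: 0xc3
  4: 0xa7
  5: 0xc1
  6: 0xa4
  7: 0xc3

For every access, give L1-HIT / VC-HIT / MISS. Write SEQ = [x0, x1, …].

SEQ = [MISS, L1-HIT, MISS, L1-HIT, VC-HIT, VC-HIT, VC-HIT, VC-HIT]

0: 0xa0 (blk 20, set 0) → MISS  vc=[]
1: 0xa1 (blk 20, set 0) → L1-HIT  vc=[]
2: 0xc0 (blk 24, set 0) → MISS  vc=[20]
3: 0xc3 (blk 24, set 0) → L1-HIT  vc=[20]
4: 0xa7 (blk 20, set 0) → VC-HIT  vc=[24]
5: 0xc1 (blk 24, set 0) → VC-HIT  vc=[20]
6: 0xa4 (blk 20, set 0) → VC-HIT  vc=[24]
7: 0xc3 (blk 24, set 0) → VC-HIT  vc=[20]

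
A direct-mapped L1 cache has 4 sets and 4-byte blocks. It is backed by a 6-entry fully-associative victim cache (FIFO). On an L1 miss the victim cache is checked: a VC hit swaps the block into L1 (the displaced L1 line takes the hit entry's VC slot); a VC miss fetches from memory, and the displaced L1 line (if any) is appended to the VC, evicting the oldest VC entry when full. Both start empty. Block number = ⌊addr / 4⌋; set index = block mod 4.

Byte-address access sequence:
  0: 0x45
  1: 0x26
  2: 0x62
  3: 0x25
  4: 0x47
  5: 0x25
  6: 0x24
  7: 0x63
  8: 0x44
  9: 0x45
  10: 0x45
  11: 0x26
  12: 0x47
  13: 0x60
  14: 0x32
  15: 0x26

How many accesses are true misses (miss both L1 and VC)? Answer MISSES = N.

MISSES = 4

  [0] addr=0x45 blk=17 s=1: MISS | VC []
  [1] addr=0x26 blk=9 s=1: MISS | VC [17]
  [2] addr=0x62 blk=24 s=0: MISS | VC [17]
  [3] addr=0x25 blk=9 s=1: L1-HIT | VC [17]
  [4] addr=0x47 blk=17 s=1: VC-HIT | VC [9]
  [5] addr=0x25 blk=9 s=1: VC-HIT | VC [17]
  [6] addr=0x24 blk=9 s=1: L1-HIT | VC [17]
  [7] addr=0x63 blk=24 s=0: L1-HIT | VC [17]
  [8] addr=0x44 blk=17 s=1: VC-HIT | VC [9]
  [9] addr=0x45 blk=17 s=1: L1-HIT | VC [9]
  [10] addr=0x45 blk=17 s=1: L1-HIT | VC [9]
  [11] addr=0x26 blk=9 s=1: VC-HIT | VC [17]
  [12] addr=0x47 blk=17 s=1: VC-HIT | VC [9]
  [13] addr=0x60 blk=24 s=0: L1-HIT | VC [9]
  [14] addr=0x32 blk=12 s=0: MISS | VC [9, 24]
  [15] addr=0x26 blk=9 s=1: VC-HIT | VC [17, 24]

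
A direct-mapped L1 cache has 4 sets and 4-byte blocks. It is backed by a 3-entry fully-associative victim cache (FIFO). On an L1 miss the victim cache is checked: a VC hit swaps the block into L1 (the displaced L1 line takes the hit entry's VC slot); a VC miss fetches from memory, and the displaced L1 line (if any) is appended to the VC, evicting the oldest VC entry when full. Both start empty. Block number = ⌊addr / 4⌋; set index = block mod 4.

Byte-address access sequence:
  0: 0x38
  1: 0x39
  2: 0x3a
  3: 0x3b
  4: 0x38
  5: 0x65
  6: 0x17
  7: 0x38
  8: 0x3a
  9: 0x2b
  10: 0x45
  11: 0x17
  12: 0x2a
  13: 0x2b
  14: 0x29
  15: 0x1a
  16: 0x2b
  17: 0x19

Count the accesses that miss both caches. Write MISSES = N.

MISSES = 6

0: 0x38 (blk 14, set 2) → MISS  vc=[]
1: 0x39 (blk 14, set 2) → L1-HIT  vc=[]
2: 0x3a (blk 14, set 2) → L1-HIT  vc=[]
3: 0x3b (blk 14, set 2) → L1-HIT  vc=[]
4: 0x38 (blk 14, set 2) → L1-HIT  vc=[]
5: 0x65 (blk 25, set 1) → MISS  vc=[]
6: 0x17 (blk 5, set 1) → MISS  vc=[25]
7: 0x38 (blk 14, set 2) → L1-HIT  vc=[25]
8: 0x3a (blk 14, set 2) → L1-HIT  vc=[25]
9: 0x2b (blk 10, set 2) → MISS  vc=[25, 14]
10: 0x45 (blk 17, set 1) → MISS  vc=[25, 14, 5]
11: 0x17 (blk 5, set 1) → VC-HIT  vc=[25, 14, 17]
12: 0x2a (blk 10, set 2) → L1-HIT  vc=[25, 14, 17]
13: 0x2b (blk 10, set 2) → L1-HIT  vc=[25, 14, 17]
14: 0x29 (blk 10, set 2) → L1-HIT  vc=[25, 14, 17]
15: 0x1a (blk 6, set 2) → MISS  vc=[14, 17, 10]
16: 0x2b (blk 10, set 2) → VC-HIT  vc=[14, 17, 6]
17: 0x19 (blk 6, set 2) → VC-HIT  vc=[14, 17, 10]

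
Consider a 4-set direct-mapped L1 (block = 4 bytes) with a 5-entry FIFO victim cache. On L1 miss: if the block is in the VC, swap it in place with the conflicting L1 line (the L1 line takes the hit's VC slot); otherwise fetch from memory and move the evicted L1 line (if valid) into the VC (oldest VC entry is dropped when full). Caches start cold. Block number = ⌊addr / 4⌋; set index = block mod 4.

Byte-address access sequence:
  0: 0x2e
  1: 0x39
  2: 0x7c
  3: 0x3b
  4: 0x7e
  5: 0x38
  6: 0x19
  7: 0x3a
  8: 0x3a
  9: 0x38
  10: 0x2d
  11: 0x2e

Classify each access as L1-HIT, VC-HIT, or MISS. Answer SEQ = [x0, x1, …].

#0 0x2e→b11/s3 MISS; vc=[]
#1 0x39→b14/s2 MISS; vc=[]
#2 0x7c→b31/s3 MISS; vc=[11]
#3 0x3b→b14/s2 L1-HIT; vc=[11]
#4 0x7e→b31/s3 L1-HIT; vc=[11]
#5 0x38→b14/s2 L1-HIT; vc=[11]
#6 0x19→b6/s2 MISS; vc=[11,14]
#7 0x3a→b14/s2 VC-HIT; vc=[11,6]
#8 0x3a→b14/s2 L1-HIT; vc=[11,6]
#9 0x38→b14/s2 L1-HIT; vc=[11,6]
#10 0x2d→b11/s3 VC-HIT; vc=[31,6]
#11 0x2e→b11/s3 L1-HIT; vc=[31,6]

SEQ = [MISS, MISS, MISS, L1-HIT, L1-HIT, L1-HIT, MISS, VC-HIT, L1-HIT, L1-HIT, VC-HIT, L1-HIT]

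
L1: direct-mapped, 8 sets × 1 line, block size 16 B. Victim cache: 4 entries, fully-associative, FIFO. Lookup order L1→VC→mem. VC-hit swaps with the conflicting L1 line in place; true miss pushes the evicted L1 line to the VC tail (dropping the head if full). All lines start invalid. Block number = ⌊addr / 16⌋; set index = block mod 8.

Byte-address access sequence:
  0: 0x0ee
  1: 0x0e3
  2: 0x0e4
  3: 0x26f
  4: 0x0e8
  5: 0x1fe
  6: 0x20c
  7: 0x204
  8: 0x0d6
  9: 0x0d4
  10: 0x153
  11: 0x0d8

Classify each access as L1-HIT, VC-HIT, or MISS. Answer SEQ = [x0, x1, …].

0: 0xee (blk 14, set 6) → MISS  vc=[]
1: 0xe3 (blk 14, set 6) → L1-HIT  vc=[]
2: 0xe4 (blk 14, set 6) → L1-HIT  vc=[]
3: 0x26f (blk 38, set 6) → MISS  vc=[14]
4: 0xe8 (blk 14, set 6) → VC-HIT  vc=[38]
5: 0x1fe (blk 31, set 7) → MISS  vc=[38]
6: 0x20c (blk 32, set 0) → MISS  vc=[38]
7: 0x204 (blk 32, set 0) → L1-HIT  vc=[38]
8: 0xd6 (blk 13, set 5) → MISS  vc=[38]
9: 0xd4 (blk 13, set 5) → L1-HIT  vc=[38]
10: 0x153 (blk 21, set 5) → MISS  vc=[38, 13]
11: 0xd8 (blk 13, set 5) → VC-HIT  vc=[38, 21]

SEQ = [MISS, L1-HIT, L1-HIT, MISS, VC-HIT, MISS, MISS, L1-HIT, MISS, L1-HIT, MISS, VC-HIT]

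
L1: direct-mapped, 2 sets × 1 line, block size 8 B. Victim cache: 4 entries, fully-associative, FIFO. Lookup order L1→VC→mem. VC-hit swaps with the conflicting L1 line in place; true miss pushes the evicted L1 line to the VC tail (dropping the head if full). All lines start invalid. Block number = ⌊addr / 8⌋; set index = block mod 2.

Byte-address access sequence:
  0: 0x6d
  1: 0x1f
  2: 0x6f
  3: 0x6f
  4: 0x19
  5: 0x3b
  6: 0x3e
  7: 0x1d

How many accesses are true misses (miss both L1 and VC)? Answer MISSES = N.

MISSES = 3

  [0] addr=0x6d blk=13 s=1: MISS | VC []
  [1] addr=0x1f blk=3 s=1: MISS | VC [13]
  [2] addr=0x6f blk=13 s=1: VC-HIT | VC [3]
  [3] addr=0x6f blk=13 s=1: L1-HIT | VC [3]
  [4] addr=0x19 blk=3 s=1: VC-HIT | VC [13]
  [5] addr=0x3b blk=7 s=1: MISS | VC [13, 3]
  [6] addr=0x3e blk=7 s=1: L1-HIT | VC [13, 3]
  [7] addr=0x1d blk=3 s=1: VC-HIT | VC [13, 7]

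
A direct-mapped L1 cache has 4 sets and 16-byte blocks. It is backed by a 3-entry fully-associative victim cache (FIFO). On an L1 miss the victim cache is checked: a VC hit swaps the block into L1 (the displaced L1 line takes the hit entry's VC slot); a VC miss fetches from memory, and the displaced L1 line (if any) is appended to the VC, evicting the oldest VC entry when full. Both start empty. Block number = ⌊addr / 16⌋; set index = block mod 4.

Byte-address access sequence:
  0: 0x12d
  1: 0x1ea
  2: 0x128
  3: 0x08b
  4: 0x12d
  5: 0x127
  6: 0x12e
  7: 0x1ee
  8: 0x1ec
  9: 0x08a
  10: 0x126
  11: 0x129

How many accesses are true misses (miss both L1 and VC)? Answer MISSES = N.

MISSES = 3

0: 0x12d (blk 18, set 2) → MISS  vc=[]
1: 0x1ea (blk 30, set 2) → MISS  vc=[18]
2: 0x128 (blk 18, set 2) → VC-HIT  vc=[30]
3: 0x8b (blk 8, set 0) → MISS  vc=[30]
4: 0x12d (blk 18, set 2) → L1-HIT  vc=[30]
5: 0x127 (blk 18, set 2) → L1-HIT  vc=[30]
6: 0x12e (blk 18, set 2) → L1-HIT  vc=[30]
7: 0x1ee (blk 30, set 2) → VC-HIT  vc=[18]
8: 0x1ec (blk 30, set 2) → L1-HIT  vc=[18]
9: 0x8a (blk 8, set 0) → L1-HIT  vc=[18]
10: 0x126 (blk 18, set 2) → VC-HIT  vc=[30]
11: 0x129 (blk 18, set 2) → L1-HIT  vc=[30]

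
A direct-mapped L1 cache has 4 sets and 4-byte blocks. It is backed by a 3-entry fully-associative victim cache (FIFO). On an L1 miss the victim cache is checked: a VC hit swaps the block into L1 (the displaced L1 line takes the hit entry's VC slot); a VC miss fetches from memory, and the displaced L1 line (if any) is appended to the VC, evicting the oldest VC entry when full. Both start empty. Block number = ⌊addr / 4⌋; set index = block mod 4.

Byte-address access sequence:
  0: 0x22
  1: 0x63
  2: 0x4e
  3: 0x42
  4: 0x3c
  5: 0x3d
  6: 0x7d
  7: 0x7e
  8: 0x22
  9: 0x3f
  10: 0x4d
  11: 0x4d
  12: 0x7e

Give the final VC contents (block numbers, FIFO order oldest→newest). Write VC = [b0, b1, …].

0: 0x22 (blk 8, set 0) → MISS  vc=[]
1: 0x63 (blk 24, set 0) → MISS  vc=[8]
2: 0x4e (blk 19, set 3) → MISS  vc=[8]
3: 0x42 (blk 16, set 0) → MISS  vc=[8, 24]
4: 0x3c (blk 15, set 3) → MISS  vc=[8, 24, 19]
5: 0x3d (blk 15, set 3) → L1-HIT  vc=[8, 24, 19]
6: 0x7d (blk 31, set 3) → MISS  vc=[24, 19, 15]
7: 0x7e (blk 31, set 3) → L1-HIT  vc=[24, 19, 15]
8: 0x22 (blk 8, set 0) → MISS  vc=[19, 15, 16]
9: 0x3f (blk 15, set 3) → VC-HIT  vc=[19, 31, 16]
10: 0x4d (blk 19, set 3) → VC-HIT  vc=[15, 31, 16]
11: 0x4d (blk 19, set 3) → L1-HIT  vc=[15, 31, 16]
12: 0x7e (blk 31, set 3) → VC-HIT  vc=[15, 19, 16]

VC = [15, 19, 16]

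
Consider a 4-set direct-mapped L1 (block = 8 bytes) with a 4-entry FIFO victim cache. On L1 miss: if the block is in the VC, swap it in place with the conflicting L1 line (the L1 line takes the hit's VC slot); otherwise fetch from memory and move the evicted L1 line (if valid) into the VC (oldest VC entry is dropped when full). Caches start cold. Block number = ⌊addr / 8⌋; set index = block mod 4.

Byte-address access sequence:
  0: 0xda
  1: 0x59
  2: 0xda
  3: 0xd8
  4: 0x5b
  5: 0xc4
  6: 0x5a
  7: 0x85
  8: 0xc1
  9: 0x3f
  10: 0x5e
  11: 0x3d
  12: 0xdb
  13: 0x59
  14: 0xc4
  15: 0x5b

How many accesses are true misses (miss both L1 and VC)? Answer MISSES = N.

MISSES = 5

0: 0xda (blk 27, set 3) → MISS  vc=[]
1: 0x59 (blk 11, set 3) → MISS  vc=[27]
2: 0xda (blk 27, set 3) → VC-HIT  vc=[11]
3: 0xd8 (blk 27, set 3) → L1-HIT  vc=[11]
4: 0x5b (blk 11, set 3) → VC-HIT  vc=[27]
5: 0xc4 (blk 24, set 0) → MISS  vc=[27]
6: 0x5a (blk 11, set 3) → L1-HIT  vc=[27]
7: 0x85 (blk 16, set 0) → MISS  vc=[27, 24]
8: 0xc1 (blk 24, set 0) → VC-HIT  vc=[27, 16]
9: 0x3f (blk 7, set 3) → MISS  vc=[27, 16, 11]
10: 0x5e (blk 11, set 3) → VC-HIT  vc=[27, 16, 7]
11: 0x3d (blk 7, set 3) → VC-HIT  vc=[27, 16, 11]
12: 0xdb (blk 27, set 3) → VC-HIT  vc=[7, 16, 11]
13: 0x59 (blk 11, set 3) → VC-HIT  vc=[7, 16, 27]
14: 0xc4 (blk 24, set 0) → L1-HIT  vc=[7, 16, 27]
15: 0x5b (blk 11, set 3) → L1-HIT  vc=[7, 16, 27]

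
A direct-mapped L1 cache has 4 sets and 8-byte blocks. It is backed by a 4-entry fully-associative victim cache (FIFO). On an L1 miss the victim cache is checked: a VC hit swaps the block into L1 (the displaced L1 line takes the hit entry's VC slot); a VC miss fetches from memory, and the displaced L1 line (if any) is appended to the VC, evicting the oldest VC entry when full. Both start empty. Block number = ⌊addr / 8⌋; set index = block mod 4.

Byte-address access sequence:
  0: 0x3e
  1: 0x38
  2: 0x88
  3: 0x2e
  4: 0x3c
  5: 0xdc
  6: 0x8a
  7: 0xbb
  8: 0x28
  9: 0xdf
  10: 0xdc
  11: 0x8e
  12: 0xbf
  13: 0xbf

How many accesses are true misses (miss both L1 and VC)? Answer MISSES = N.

MISSES = 5

  [0] addr=0x3e blk=7 s=3: MISS | VC []
  [1] addr=0x38 blk=7 s=3: L1-HIT | VC []
  [2] addr=0x88 blk=17 s=1: MISS | VC []
  [3] addr=0x2e blk=5 s=1: MISS | VC [17]
  [4] addr=0x3c blk=7 s=3: L1-HIT | VC [17]
  [5] addr=0xdc blk=27 s=3: MISS | VC [17, 7]
  [6] addr=0x8a blk=17 s=1: VC-HIT | VC [5, 7]
  [7] addr=0xbb blk=23 s=3: MISS | VC [5, 7, 27]
  [8] addr=0x28 blk=5 s=1: VC-HIT | VC [17, 7, 27]
  [9] addr=0xdf blk=27 s=3: VC-HIT | VC [17, 7, 23]
  [10] addr=0xdc blk=27 s=3: L1-HIT | VC [17, 7, 23]
  [11] addr=0x8e blk=17 s=1: VC-HIT | VC [5, 7, 23]
  [12] addr=0xbf blk=23 s=3: VC-HIT | VC [5, 7, 27]
  [13] addr=0xbf blk=23 s=3: L1-HIT | VC [5, 7, 27]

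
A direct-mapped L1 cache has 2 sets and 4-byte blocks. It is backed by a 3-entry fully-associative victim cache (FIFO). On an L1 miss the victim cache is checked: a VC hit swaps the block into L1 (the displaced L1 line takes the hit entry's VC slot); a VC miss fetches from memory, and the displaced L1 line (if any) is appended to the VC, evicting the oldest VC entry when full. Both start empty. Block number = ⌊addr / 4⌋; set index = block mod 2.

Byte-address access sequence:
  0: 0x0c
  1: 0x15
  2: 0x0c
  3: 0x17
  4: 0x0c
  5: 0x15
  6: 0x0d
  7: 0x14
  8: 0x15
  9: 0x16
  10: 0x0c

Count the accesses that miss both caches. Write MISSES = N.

#0 0xc→b3/s1 MISS; vc=[]
#1 0x15→b5/s1 MISS; vc=[3]
#2 0xc→b3/s1 VC-HIT; vc=[5]
#3 0x17→b5/s1 VC-HIT; vc=[3]
#4 0xc→b3/s1 VC-HIT; vc=[5]
#5 0x15→b5/s1 VC-HIT; vc=[3]
#6 0xd→b3/s1 VC-HIT; vc=[5]
#7 0x14→b5/s1 VC-HIT; vc=[3]
#8 0x15→b5/s1 L1-HIT; vc=[3]
#9 0x16→b5/s1 L1-HIT; vc=[3]
#10 0xc→b3/s1 VC-HIT; vc=[5]

MISSES = 2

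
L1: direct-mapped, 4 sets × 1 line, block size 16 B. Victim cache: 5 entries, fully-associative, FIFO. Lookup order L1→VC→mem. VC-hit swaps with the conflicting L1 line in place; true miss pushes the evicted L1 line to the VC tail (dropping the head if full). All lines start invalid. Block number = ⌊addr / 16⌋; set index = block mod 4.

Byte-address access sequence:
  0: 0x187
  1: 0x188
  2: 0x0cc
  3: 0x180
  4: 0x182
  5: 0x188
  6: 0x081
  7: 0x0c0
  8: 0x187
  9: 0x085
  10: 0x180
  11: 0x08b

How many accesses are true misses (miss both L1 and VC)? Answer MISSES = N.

MISSES = 3

#0 0x187→b24/s0 MISS; vc=[]
#1 0x188→b24/s0 L1-HIT; vc=[]
#2 0xcc→b12/s0 MISS; vc=[24]
#3 0x180→b24/s0 VC-HIT; vc=[12]
#4 0x182→b24/s0 L1-HIT; vc=[12]
#5 0x188→b24/s0 L1-HIT; vc=[12]
#6 0x81→b8/s0 MISS; vc=[12,24]
#7 0xc0→b12/s0 VC-HIT; vc=[8,24]
#8 0x187→b24/s0 VC-HIT; vc=[8,12]
#9 0x85→b8/s0 VC-HIT; vc=[24,12]
#10 0x180→b24/s0 VC-HIT; vc=[8,12]
#11 0x8b→b8/s0 VC-HIT; vc=[24,12]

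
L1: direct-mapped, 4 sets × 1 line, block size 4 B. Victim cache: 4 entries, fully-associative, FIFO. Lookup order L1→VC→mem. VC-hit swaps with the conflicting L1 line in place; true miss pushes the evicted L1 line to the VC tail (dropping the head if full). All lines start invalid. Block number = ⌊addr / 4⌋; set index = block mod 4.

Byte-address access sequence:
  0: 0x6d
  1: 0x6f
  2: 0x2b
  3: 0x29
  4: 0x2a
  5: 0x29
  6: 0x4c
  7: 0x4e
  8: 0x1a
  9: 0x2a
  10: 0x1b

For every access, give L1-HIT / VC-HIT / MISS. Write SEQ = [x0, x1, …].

#0 0x6d→b27/s3 MISS; vc=[]
#1 0x6f→b27/s3 L1-HIT; vc=[]
#2 0x2b→b10/s2 MISS; vc=[]
#3 0x29→b10/s2 L1-HIT; vc=[]
#4 0x2a→b10/s2 L1-HIT; vc=[]
#5 0x29→b10/s2 L1-HIT; vc=[]
#6 0x4c→b19/s3 MISS; vc=[27]
#7 0x4e→b19/s3 L1-HIT; vc=[27]
#8 0x1a→b6/s2 MISS; vc=[27,10]
#9 0x2a→b10/s2 VC-HIT; vc=[27,6]
#10 0x1b→b6/s2 VC-HIT; vc=[27,10]

SEQ = [MISS, L1-HIT, MISS, L1-HIT, L1-HIT, L1-HIT, MISS, L1-HIT, MISS, VC-HIT, VC-HIT]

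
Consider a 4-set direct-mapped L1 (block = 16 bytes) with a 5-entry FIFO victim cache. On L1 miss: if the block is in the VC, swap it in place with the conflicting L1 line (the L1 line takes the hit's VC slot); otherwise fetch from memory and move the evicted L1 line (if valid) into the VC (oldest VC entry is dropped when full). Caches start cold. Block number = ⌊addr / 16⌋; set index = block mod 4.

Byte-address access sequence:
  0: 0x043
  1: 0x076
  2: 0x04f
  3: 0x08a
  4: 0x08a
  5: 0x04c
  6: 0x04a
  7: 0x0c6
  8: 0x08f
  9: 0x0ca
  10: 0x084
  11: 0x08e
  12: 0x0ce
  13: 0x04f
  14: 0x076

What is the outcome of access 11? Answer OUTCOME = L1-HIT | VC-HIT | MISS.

0: 0x43 (blk 4, set 0) → MISS  vc=[]
1: 0x76 (blk 7, set 3) → MISS  vc=[]
2: 0x4f (blk 4, set 0) → L1-HIT  vc=[]
3: 0x8a (blk 8, set 0) → MISS  vc=[4]
4: 0x8a (blk 8, set 0) → L1-HIT  vc=[4]
5: 0x4c (blk 4, set 0) → VC-HIT  vc=[8]
6: 0x4a (blk 4, set 0) → L1-HIT  vc=[8]
7: 0xc6 (blk 12, set 0) → MISS  vc=[8, 4]
8: 0x8f (blk 8, set 0) → VC-HIT  vc=[12, 4]
9: 0xca (blk 12, set 0) → VC-HIT  vc=[8, 4]
10: 0x84 (blk 8, set 0) → VC-HIT  vc=[12, 4]
11: 0x8e (blk 8, set 0) → L1-HIT  vc=[12, 4]
12: 0xce (blk 12, set 0) → VC-HIT  vc=[8, 4]
13: 0x4f (blk 4, set 0) → VC-HIT  vc=[8, 12]
14: 0x76 (blk 7, set 3) → L1-HIT  vc=[8, 12]

OUTCOME = L1-HIT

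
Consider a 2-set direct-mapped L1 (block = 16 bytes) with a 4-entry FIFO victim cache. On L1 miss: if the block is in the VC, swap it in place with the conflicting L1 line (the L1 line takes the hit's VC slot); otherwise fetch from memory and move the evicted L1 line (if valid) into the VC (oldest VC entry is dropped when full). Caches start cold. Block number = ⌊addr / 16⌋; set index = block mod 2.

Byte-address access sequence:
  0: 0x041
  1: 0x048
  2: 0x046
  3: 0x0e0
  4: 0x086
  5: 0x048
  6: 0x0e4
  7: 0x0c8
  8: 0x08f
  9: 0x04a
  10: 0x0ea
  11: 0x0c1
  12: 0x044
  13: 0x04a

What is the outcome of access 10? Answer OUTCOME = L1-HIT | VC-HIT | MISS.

#0 0x41→b4/s0 MISS; vc=[]
#1 0x48→b4/s0 L1-HIT; vc=[]
#2 0x46→b4/s0 L1-HIT; vc=[]
#3 0xe0→b14/s0 MISS; vc=[4]
#4 0x86→b8/s0 MISS; vc=[4,14]
#5 0x48→b4/s0 VC-HIT; vc=[8,14]
#6 0xe4→b14/s0 VC-HIT; vc=[8,4]
#7 0xc8→b12/s0 MISS; vc=[8,4,14]
#8 0x8f→b8/s0 VC-HIT; vc=[12,4,14]
#9 0x4a→b4/s0 VC-HIT; vc=[12,8,14]
#10 0xea→b14/s0 VC-HIT; vc=[12,8,4]
#11 0xc1→b12/s0 VC-HIT; vc=[14,8,4]
#12 0x44→b4/s0 VC-HIT; vc=[14,8,12]
#13 0x4a→b4/s0 L1-HIT; vc=[14,8,12]

OUTCOME = VC-HIT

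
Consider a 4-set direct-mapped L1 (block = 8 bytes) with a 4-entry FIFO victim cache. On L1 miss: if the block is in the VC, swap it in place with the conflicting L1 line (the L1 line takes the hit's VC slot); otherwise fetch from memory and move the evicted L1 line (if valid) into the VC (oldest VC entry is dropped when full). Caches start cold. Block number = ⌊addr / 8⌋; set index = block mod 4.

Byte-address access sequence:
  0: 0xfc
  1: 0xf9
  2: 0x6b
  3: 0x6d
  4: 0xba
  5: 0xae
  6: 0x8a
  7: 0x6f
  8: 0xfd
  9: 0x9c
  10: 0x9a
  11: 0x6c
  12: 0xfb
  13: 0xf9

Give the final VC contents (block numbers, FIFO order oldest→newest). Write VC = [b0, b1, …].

0: 0xfc (blk 31, set 3) → MISS  vc=[]
1: 0xf9 (blk 31, set 3) → L1-HIT  vc=[]
2: 0x6b (blk 13, set 1) → MISS  vc=[]
3: 0x6d (blk 13, set 1) → L1-HIT  vc=[]
4: 0xba (blk 23, set 3) → MISS  vc=[31]
5: 0xae (blk 21, set 1) → MISS  vc=[31, 13]
6: 0x8a (blk 17, set 1) → MISS  vc=[31, 13, 21]
7: 0x6f (blk 13, set 1) → VC-HIT  vc=[31, 17, 21]
8: 0xfd (blk 31, set 3) → VC-HIT  vc=[23, 17, 21]
9: 0x9c (blk 19, set 3) → MISS  vc=[23, 17, 21, 31]
10: 0x9a (blk 19, set 3) → L1-HIT  vc=[23, 17, 21, 31]
11: 0x6c (blk 13, set 1) → L1-HIT  vc=[23, 17, 21, 31]
12: 0xfb (blk 31, set 3) → VC-HIT  vc=[23, 17, 21, 19]
13: 0xf9 (blk 31, set 3) → L1-HIT  vc=[23, 17, 21, 19]

VC = [23, 17, 21, 19]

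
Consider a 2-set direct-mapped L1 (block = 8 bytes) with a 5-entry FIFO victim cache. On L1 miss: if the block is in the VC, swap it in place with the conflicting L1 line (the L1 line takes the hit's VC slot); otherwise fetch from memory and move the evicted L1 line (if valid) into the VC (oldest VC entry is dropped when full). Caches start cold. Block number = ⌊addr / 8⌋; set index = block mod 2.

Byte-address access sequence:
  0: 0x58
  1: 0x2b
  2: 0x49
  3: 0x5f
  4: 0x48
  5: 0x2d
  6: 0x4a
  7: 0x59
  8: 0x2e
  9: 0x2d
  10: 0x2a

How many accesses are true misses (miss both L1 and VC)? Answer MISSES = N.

MISSES = 3

  [0] addr=0x58 blk=11 s=1: MISS | VC []
  [1] addr=0x2b blk=5 s=1: MISS | VC [11]
  [2] addr=0x49 blk=9 s=1: MISS | VC [11, 5]
  [3] addr=0x5f blk=11 s=1: VC-HIT | VC [9, 5]
  [4] addr=0x48 blk=9 s=1: VC-HIT | VC [11, 5]
  [5] addr=0x2d blk=5 s=1: VC-HIT | VC [11, 9]
  [6] addr=0x4a blk=9 s=1: VC-HIT | VC [11, 5]
  [7] addr=0x59 blk=11 s=1: VC-HIT | VC [9, 5]
  [8] addr=0x2e blk=5 s=1: VC-HIT | VC [9, 11]
  [9] addr=0x2d blk=5 s=1: L1-HIT | VC [9, 11]
  [10] addr=0x2a blk=5 s=1: L1-HIT | VC [9, 11]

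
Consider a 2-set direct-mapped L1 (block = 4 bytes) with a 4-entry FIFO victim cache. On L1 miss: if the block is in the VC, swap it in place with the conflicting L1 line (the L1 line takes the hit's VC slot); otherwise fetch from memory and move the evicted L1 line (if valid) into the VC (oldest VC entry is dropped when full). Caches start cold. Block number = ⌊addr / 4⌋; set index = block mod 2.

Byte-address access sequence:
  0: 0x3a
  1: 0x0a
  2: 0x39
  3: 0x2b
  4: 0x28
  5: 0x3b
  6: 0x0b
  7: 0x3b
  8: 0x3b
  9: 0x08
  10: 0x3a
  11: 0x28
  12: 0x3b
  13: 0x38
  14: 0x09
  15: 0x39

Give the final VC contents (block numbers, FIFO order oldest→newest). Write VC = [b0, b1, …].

0: 0x3a (blk 14, set 0) → MISS  vc=[]
1: 0xa (blk 2, set 0) → MISS  vc=[14]
2: 0x39 (blk 14, set 0) → VC-HIT  vc=[2]
3: 0x2b (blk 10, set 0) → MISS  vc=[2, 14]
4: 0x28 (blk 10, set 0) → L1-HIT  vc=[2, 14]
5: 0x3b (blk 14, set 0) → VC-HIT  vc=[2, 10]
6: 0xb (blk 2, set 0) → VC-HIT  vc=[14, 10]
7: 0x3b (blk 14, set 0) → VC-HIT  vc=[2, 10]
8: 0x3b (blk 14, set 0) → L1-HIT  vc=[2, 10]
9: 0x8 (blk 2, set 0) → VC-HIT  vc=[14, 10]
10: 0x3a (blk 14, set 0) → VC-HIT  vc=[2, 10]
11: 0x28 (blk 10, set 0) → VC-HIT  vc=[2, 14]
12: 0x3b (blk 14, set 0) → VC-HIT  vc=[2, 10]
13: 0x38 (blk 14, set 0) → L1-HIT  vc=[2, 10]
14: 0x9 (blk 2, set 0) → VC-HIT  vc=[14, 10]
15: 0x39 (blk 14, set 0) → VC-HIT  vc=[2, 10]

VC = [2, 10]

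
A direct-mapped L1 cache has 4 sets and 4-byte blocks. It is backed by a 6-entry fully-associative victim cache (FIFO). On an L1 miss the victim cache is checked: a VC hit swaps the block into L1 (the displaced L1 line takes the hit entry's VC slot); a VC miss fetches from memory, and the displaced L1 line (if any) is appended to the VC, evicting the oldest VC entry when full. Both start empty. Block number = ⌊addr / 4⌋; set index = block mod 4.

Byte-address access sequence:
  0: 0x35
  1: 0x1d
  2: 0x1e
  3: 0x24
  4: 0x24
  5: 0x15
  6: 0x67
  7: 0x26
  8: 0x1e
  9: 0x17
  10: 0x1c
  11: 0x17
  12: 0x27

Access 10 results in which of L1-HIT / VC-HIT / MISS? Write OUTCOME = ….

OUTCOME = L1-HIT

0: 0x35 (blk 13, set 1) → MISS  vc=[]
1: 0x1d (blk 7, set 3) → MISS  vc=[]
2: 0x1e (blk 7, set 3) → L1-HIT  vc=[]
3: 0x24 (blk 9, set 1) → MISS  vc=[13]
4: 0x24 (blk 9, set 1) → L1-HIT  vc=[13]
5: 0x15 (blk 5, set 1) → MISS  vc=[13, 9]
6: 0x67 (blk 25, set 1) → MISS  vc=[13, 9, 5]
7: 0x26 (blk 9, set 1) → VC-HIT  vc=[13, 25, 5]
8: 0x1e (blk 7, set 3) → L1-HIT  vc=[13, 25, 5]
9: 0x17 (blk 5, set 1) → VC-HIT  vc=[13, 25, 9]
10: 0x1c (blk 7, set 3) → L1-HIT  vc=[13, 25, 9]
11: 0x17 (blk 5, set 1) → L1-HIT  vc=[13, 25, 9]
12: 0x27 (blk 9, set 1) → VC-HIT  vc=[13, 25, 5]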